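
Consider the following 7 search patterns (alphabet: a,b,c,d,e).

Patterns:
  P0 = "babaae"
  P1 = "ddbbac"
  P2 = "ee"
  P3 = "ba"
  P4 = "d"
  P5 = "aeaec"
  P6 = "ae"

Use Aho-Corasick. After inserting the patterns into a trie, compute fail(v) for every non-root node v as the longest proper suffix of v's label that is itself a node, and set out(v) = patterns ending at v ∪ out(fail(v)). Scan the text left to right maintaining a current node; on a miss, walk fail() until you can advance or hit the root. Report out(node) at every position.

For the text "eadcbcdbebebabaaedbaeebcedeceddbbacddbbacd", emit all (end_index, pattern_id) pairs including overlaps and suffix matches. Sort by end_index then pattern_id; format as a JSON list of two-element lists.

Build automaton:
Trie nodes:
  0='ε' goto a→15 b→1 d→7 e→13
  1='b' goto a→2
  2='ba' goto b→3  [P3 ends]
  3='bab' goto a→4
  4='baba' goto a→5
  5='babaa' goto e→6
  6='babaae' goto ·  [P0 ends]
  7='d' goto d→8  [P4 ends]
  8='dd' goto b→9
  9='ddb' goto b→10
  10='ddbb' goto a→11
  11='ddbba' goto c→12
  12='ddbbac' goto ·  [P1 ends]
  13='e' goto e→14
  14='ee' goto ·  [P2 ends]
  15='a' goto e→16
  16='ae' goto a→17  [P6 ends]
  17='aea' goto e→18
  18='aeae' goto c→19
  19='aeaec' goto ·  [P5 ends]

BFS fail/out derivation:
  n1('b'): parent n0 fail=0; on 'b' 0 → fail=0;  out ∅∪∅=∅
  n7('d'): parent n0 fail=0; on 'd' 0 → fail=0;  out {4}∪∅={4}
  n13('e'): parent n0 fail=0; on 'e' 0 → fail=0;  out ∅∪∅=∅
  n15('a'): parent n0 fail=0; on 'a' 0 → fail=0;  out ∅∪∅=∅
  n2('ba'): parent n1 fail=0; on 'a' 0 → fail=15;  out {3}∪∅={3}
  n8('dd'): parent n7 fail=0; on 'd' 0 → fail=7;  out ∅∪{4}={4}
  n14('ee'): parent n13 fail=0; on 'e' 0 → fail=13;  out {2}∪∅={2}
  n16('ae'): parent n15 fail=0; on 'e' 0 → fail=13;  out {6}∪∅={6}
  n3('bab'): parent n2 fail=15; on 'b' 15→0 → fail=1;  out ∅∪∅=∅
  n9('ddb'): parent n8 fail=7; on 'b' 7→0 → fail=1;  out ∅∪∅=∅
  n17('aea'): parent n16 fail=13; on 'a' 13→0 → fail=15;  out ∅∪∅=∅
  n4('baba'): parent n3 fail=1; on 'a' 1 → fail=2;  out ∅∪{3}={3}
  n10('ddbb'): parent n9 fail=1; on 'b' 1→0 → fail=1;  out ∅∪∅=∅
  n18('aeae'): parent n17 fail=15; on 'e' 15 → fail=16;  out ∅∪{6}={6}
  n5('babaa'): parent n4 fail=2; on 'a' 2→15→0 → fail=15;  out ∅∪∅=∅
  n11('ddbba'): parent n10 fail=1; on 'a' 1 → fail=2;  out ∅∪{3}={3}
  n19('aeaec'): parent n18 fail=16; on 'c' 16→13→0 → fail=0;  out {5}∪∅={5}
  n6('babaae'): parent n5 fail=15; on 'e' 15 → fail=16;  out {0}∪{6}={0,6}
  n12('ddbbac'): parent n11 fail=2; on 'c' 2→15→0 → fail=0;  out {1}∪∅={1}

Text stream:
pos 0 'e': at 13
pos 1 'a': at 15 (fail-walked)
pos 2 'd': at 7 (fail-walked)  ** P4@[2:2]
pos 3 'c': at 0 (fail-walked)
pos 4 'b': at 1
pos 5 'c': at 0 (fail-walked)
pos 6 'd': at 7  ** P4@[6:6]
pos 7 'b': at 1 (fail-walked)
pos 8 'e': at 13 (fail-walked)
pos 9 'b': at 1 (fail-walked)
pos 10 'e': at 13 (fail-walked)
pos 11 'b': at 1 (fail-walked)
pos 12 'a': at 2  ** P3@[11:12]
pos 13 'b': at 3
pos 14 'a': at 4  ** P3@[13:14]
pos 15 'a': at 5
pos 16 'e': at 6  ** P0@[11:16],P6@[15:16]
pos 17 'd': at 7 (fail-walked)  ** P4@[17:17]
pos 18 'b': at 1 (fail-walked)
pos 19 'a': at 2  ** P3@[18:19]
pos 20 'e': at 16 (fail-walked)  ** P6@[19:20]
pos 21 'e': at 14 (fail-walked)  ** P2@[20:21]
pos 22 'b': at 1 (fail-walked)
pos 23 'c': at 0 (fail-walked)
pos 24 'e': at 13
pos 25 'd': at 7 (fail-walked)  ** P4@[25:25]
pos 26 'e': at 13 (fail-walked)
pos 27 'c': at 0 (fail-walked)
pos 28 'e': at 13
pos 29 'd': at 7 (fail-walked)  ** P4@[29:29]
pos 30 'd': at 8  ** P4@[30:30]
pos 31 'b': at 9
pos 32 'b': at 10
pos 33 'a': at 11  ** P3@[32:33]
pos 34 'c': at 12  ** P1@[29:34]
pos 35 'd': at 7 (fail-walked)  ** P4@[35:35]
pos 36 'd': at 8  ** P4@[36:36]
pos 37 'b': at 9
pos 38 'b': at 10
pos 39 'a': at 11  ** P3@[38:39]
pos 40 'c': at 12  ** P1@[35:40]
pos 41 'd': at 7 (fail-walked)  ** P4@[41:41]

Result: [[2,4],[6,4],[12,3],[14,3],[16,0],[16,6],[17,4],[19,3],[20,6],[21,2],[25,4],[29,4],[30,4],[33,3],[34,1],[35,4],[36,4],[39,3],[40,1],[41,4]]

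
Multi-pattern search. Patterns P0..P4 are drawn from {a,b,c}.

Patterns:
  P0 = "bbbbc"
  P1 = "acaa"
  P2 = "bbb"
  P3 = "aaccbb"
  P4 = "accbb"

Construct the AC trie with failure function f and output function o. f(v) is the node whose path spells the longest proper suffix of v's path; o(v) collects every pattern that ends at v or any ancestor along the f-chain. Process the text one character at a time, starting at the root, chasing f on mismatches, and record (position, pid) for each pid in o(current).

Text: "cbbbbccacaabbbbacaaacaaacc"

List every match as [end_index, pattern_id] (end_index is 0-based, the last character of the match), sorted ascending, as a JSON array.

Build:
Trie (insert patterns):
  0='ε' goto a→6 b→1
  1='b' goto b→2
  2='bb' goto b→3
  3='bbb' goto b→4  [P2 ends]
  4='bbbb' goto c→5
  5='bbbbc' goto ·  [P0 ends]
  6='a' goto a→10 c→7
  7='ac' goto a→8 c→15
  8='aca' goto a→9
  9='acaa' goto ·  [P1 ends]
  10='aa' goto c→11
  11='aac' goto c→12
  12='aacc' goto b→13
  13='aaccb' goto b→14
  14='aaccbb' goto ·  [P3 ends]
  15='acc' goto b→16
  16='accb' goto b→17
  17='accbb' goto ·  [P4 ends]

Failure links (BFS by depth):
  fail(1) 'b': from fail(0)=0 chase 'b': 0 ⇒ 0;  out=∅∪out(0)=∅
  fail(6) 'a': from fail(0)=0 chase 'a': 0 ⇒ 0;  out=∅∪out(0)=∅
  fail(2) 'bb': from fail(1)=0 chase 'b': 0 ⇒ 1;  out=∅∪out(1)=∅
  fail(7) 'ac': from fail(6)=0 chase 'c': 0 ⇒ 0;  out=∅∪out(0)=∅
  fail(10) 'aa': from fail(6)=0 chase 'a': 0 ⇒ 6;  out=∅∪out(6)=∅
  fail(3) 'bbb': from fail(2)=1 chase 'b': 1 ⇒ 2;  out={2}∪out(2)={2}
  fail(8) 'aca': from fail(7)=0 chase 'a': 0 ⇒ 6;  out=∅∪out(6)=∅
  fail(11) 'aac': from fail(10)=6 chase 'c': 6 ⇒ 7;  out=∅∪out(7)=∅
  fail(15) 'acc': from fail(7)=0 chase 'c': 0 ⇒ 0;  out=∅∪out(0)=∅
  fail(4) 'bbbb': from fail(3)=2 chase 'b': 2 ⇒ 3;  out=∅∪out(3)={2}
  fail(9) 'acaa': from fail(8)=6 chase 'a': 6 ⇒ 10;  out={1}∪out(10)={1}
  fail(12) 'aacc': from fail(11)=7 chase 'c': 7 ⇒ 15;  out=∅∪out(15)=∅
  fail(16) 'accb': from fail(15)=0 chase 'b': 0 ⇒ 1;  out=∅∪out(1)=∅
  fail(5) 'bbbbc': from fail(4)=3 chase 'c': 3→2→1→0 ⇒ 0;  out={0}∪out(0)={0}
  fail(13) 'aaccb': from fail(12)=15 chase 'b': 15 ⇒ 16;  out=∅∪out(16)=∅
  fail(17) 'accbb': from fail(16)=1 chase 'b': 1 ⇒ 2;  out={4}∪out(2)={4}
  fail(14) 'aaccbb': from fail(13)=16 chase 'b': 16 ⇒ 17;  out={3}∪out(17)={3,4}

Run:
pos 0 'c': at 0
pos 1 'b': at 1
pos 2 'b': at 2
pos 3 'b': at 3  ** P2@[1:3]
pos 4 'b': at 4  ** P2@[2:4]
pos 5 'c': at 5  ** P0@[1:5]
pos 6 'c': at 0 (fail-walked)
pos 7 'a': at 6
pos 8 'c': at 7
pos 9 'a': at 8
pos 10 'a': at 9  ** P1@[7:10]
pos 11 'b': at 1 (fail-walked)
pos 12 'b': at 2
pos 13 'b': at 3  ** P2@[11:13]
pos 14 'b': at 4  ** P2@[12:14]
pos 15 'a': at 6 (fail-walked)
pos 16 'c': at 7
pos 17 'a': at 8
pos 18 'a': at 9  ** P1@[15:18]
pos 19 'a': at 10 (fail-walked)
pos 20 'c': at 11
pos 21 'a': at 8 (fail-walked)
pos 22 'a': at 9  ** P1@[19:22]
pos 23 'a': at 10 (fail-walked)
pos 24 'c': at 11
pos 25 'c': at 12

Matches: [[3,2],[4,2],[5,0],[10,1],[13,2],[14,2],[18,1],[22,1]]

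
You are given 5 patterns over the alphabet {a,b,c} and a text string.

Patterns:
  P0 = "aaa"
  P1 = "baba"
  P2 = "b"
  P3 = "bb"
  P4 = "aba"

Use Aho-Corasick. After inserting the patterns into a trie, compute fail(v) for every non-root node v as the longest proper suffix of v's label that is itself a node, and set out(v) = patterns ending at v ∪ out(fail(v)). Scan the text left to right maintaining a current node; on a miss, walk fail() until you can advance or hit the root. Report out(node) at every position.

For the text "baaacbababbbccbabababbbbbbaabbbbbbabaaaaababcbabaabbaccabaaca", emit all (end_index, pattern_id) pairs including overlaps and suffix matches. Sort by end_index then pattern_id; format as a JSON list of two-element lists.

Build:
Trie (insert patterns):
  n0 'ε': a→1 b→4
  n1 'a': a→2 b→9
  n2 'aa': a→3
  n3 'aaa': ·  ←P0
  n4 'b': a→5 b→8  ←P2
  n5 'ba': b→6
  n6 'bab': a→7
  n7 'baba': ·  ←P1
  n8 'bb': ·  ←P3
  n9 'ab': a→10
  n10 'aba': ·  ←P4

Failure links (BFS by depth):
  n1('a'): parent n0 fail=0; on 'a' 0 → fail=0;  out ∅∪∅=∅
  n4('b'): parent n0 fail=0; on 'b' 0 → fail=0;  out {2}∪∅={2}
  n2('aa'): parent n1 fail=0; on 'a' 0 → fail=1;  out ∅∪∅=∅
  n5('ba'): parent n4 fail=0; on 'a' 0 → fail=1;  out ∅∪∅=∅
  n8('bb'): parent n4 fail=0; on 'b' 0 → fail=4;  out {3}∪{2}={2,3}
  n9('ab'): parent n1 fail=0; on 'b' 0 → fail=4;  out ∅∪{2}={2}
  n3('aaa'): parent n2 fail=1; on 'a' 1 → fail=2;  out {0}∪∅={0}
  n6('bab'): parent n5 fail=1; on 'b' 1 → fail=9;  out ∅∪{2}={2}
  n10('aba'): parent n9 fail=4; on 'a' 4 → fail=5;  out {4}∪∅={4}
  n7('baba'): parent n6 fail=9; on 'a' 9 → fail=10;  out {1}∪{4}={1,4}

Run:
[0] read 'b'  n0⇒n4  emit P2@[0:0]
[1] read 'a'  n4⇒n5
[2] read 'a'  n5⇒n2 (fail-walked)
[3] read 'a'  n2⇒n3  emit P0@[1:3]
[4] read 'c'  n3⇒n0 (fail-walked)
[5] read 'b'  n0⇒n4  emit P2@[5:5]
[6] read 'a'  n4⇒n5
[7] read 'b'  n5⇒n6  emit P2@[7:7]
[8] read 'a'  n6⇒n7  emit P1@[5:8],P4@[6:8]
[9] read 'b'  n7⇒n6 (fail-walked)  emit P2@[9:9]
[10] read 'b'  n6⇒n8 (fail-walked)  emit P2@[10:10],P3@[9:10]
[11] read 'b'  n8⇒n8 (fail-walked)  emit P2@[11:11],P3@[10:11]
[12] read 'c'  n8⇒n0 (fail-walked)
[13] read 'c'  n0⇒n0
[14] read 'b'  n0⇒n4  emit P2@[14:14]
[15] read 'a'  n4⇒n5
[16] read 'b'  n5⇒n6  emit P2@[16:16]
[17] read 'a'  n6⇒n7  emit P1@[14:17],P4@[15:17]
[18] read 'b'  n7⇒n6 (fail-walked)  emit P2@[18:18]
[19] read 'a'  n6⇒n7  emit P1@[16:19],P4@[17:19]
[20] read 'b'  n7⇒n6 (fail-walked)  emit P2@[20:20]
[21] read 'b'  n6⇒n8 (fail-walked)  emit P2@[21:21],P3@[20:21]
[22] read 'b'  n8⇒n8 (fail-walked)  emit P2@[22:22],P3@[21:22]
[23] read 'b'  n8⇒n8 (fail-walked)  emit P2@[23:23],P3@[22:23]
[24] read 'b'  n8⇒n8 (fail-walked)  emit P2@[24:24],P3@[23:24]
[25] read 'b'  n8⇒n8 (fail-walked)  emit P2@[25:25],P3@[24:25]
[26] read 'a'  n8⇒n5 (fail-walked)
[27] read 'a'  n5⇒n2 (fail-walked)
[28] read 'b'  n2⇒n9 (fail-walked)  emit P2@[28:28]
[29] read 'b'  n9⇒n8 (fail-walked)  emit P2@[29:29],P3@[28:29]
[30] read 'b'  n8⇒n8 (fail-walked)  emit P2@[30:30],P3@[29:30]
[31] read 'b'  n8⇒n8 (fail-walked)  emit P2@[31:31],P3@[30:31]
[32] read 'b'  n8⇒n8 (fail-walked)  emit P2@[32:32],P3@[31:32]
[33] read 'b'  n8⇒n8 (fail-walked)  emit P2@[33:33],P3@[32:33]
[34] read 'a'  n8⇒n5 (fail-walked)
[35] read 'b'  n5⇒n6  emit P2@[35:35]
[36] read 'a'  n6⇒n7  emit P1@[33:36],P4@[34:36]
[37] read 'a'  n7⇒n2 (fail-walked)
[38] read 'a'  n2⇒n3  emit P0@[36:38]
[39] read 'a'  n3⇒n3 (fail-walked)  emit P0@[37:39]
[40] read 'a'  n3⇒n3 (fail-walked)  emit P0@[38:40]
[41] read 'b'  n3⇒n9 (fail-walked)  emit P2@[41:41]
[42] read 'a'  n9⇒n10  emit P4@[40:42]
[43] read 'b'  n10⇒n6 (fail-walked)  emit P2@[43:43]
[44] read 'c'  n6⇒n0 (fail-walked)
[45] read 'b'  n0⇒n4  emit P2@[45:45]
[46] read 'a'  n4⇒n5
[47] read 'b'  n5⇒n6  emit P2@[47:47]
[48] read 'a'  n6⇒n7  emit P1@[45:48],P4@[46:48]
[49] read 'a'  n7⇒n2 (fail-walked)
[50] read 'b'  n2⇒n9 (fail-walked)  emit P2@[50:50]
[51] read 'b'  n9⇒n8 (fail-walked)  emit P2@[51:51],P3@[50:51]
[52] read 'a'  n8⇒n5 (fail-walked)
[53] read 'c'  n5⇒n0 (fail-walked)
[54] read 'c'  n0⇒n0
[55] read 'a'  n0⇒n1
[56] read 'b'  n1⇒n9  emit P2@[56:56]
[57] read 'a'  n9⇒n10  emit P4@[55:57]
[58] read 'a'  n10⇒n2 (fail-walked)
[59] read 'c'  n2⇒n0 (fail-walked)
[60] read 'a'  n0⇒n1

Matches: [[0,2],[3,0],[5,2],[7,2],[8,1],[8,4],[9,2],[10,2],[10,3],[11,2],[11,3],[14,2],[16,2],[17,1],[17,4],[18,2],[19,1],[19,4],[20,2],[21,2],[21,3],[22,2],[22,3],[23,2],[23,3],[24,2],[24,3],[25,2],[25,3],[28,2],[29,2],[29,3],[30,2],[30,3],[31,2],[31,3],[32,2],[32,3],[33,2],[33,3],[35,2],[36,1],[36,4],[38,0],[39,0],[40,0],[41,2],[42,4],[43,2],[45,2],[47,2],[48,1],[48,4],[50,2],[51,2],[51,3],[56,2],[57,4]]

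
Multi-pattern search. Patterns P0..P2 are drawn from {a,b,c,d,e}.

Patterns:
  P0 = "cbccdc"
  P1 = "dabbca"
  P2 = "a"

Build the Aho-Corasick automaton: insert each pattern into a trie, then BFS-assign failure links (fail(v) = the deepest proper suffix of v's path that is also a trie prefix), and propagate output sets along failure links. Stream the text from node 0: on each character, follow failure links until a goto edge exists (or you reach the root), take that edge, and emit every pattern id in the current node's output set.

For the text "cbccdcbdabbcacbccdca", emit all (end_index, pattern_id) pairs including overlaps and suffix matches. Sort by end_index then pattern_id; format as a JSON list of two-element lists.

Build:
Trie nodes:
  0='ε' goto a→13 c→1 d→7
  1='c' goto b→2
  2='cb' goto c→3
  3='cbc' goto c→4
  4='cbcc' goto d→5
  5='cbccd' goto c→6
  6='cbccdc' goto ·  ←P0
  7='d' goto a→8
  8='da' goto b→9
  9='dab' goto b→10
  10='dabb' goto c→11
  11='dabbc' goto a→12
  12='dabbca' goto ·  ←P1
  13='a' goto ·  ←P2

Failure links (BFS by depth):
  fail(1) 'c': from fail(0)=0 chase 'c': 0 ⇒ 0;  out=∅∪out(0)=∅
  fail(7) 'd': from fail(0)=0 chase 'd': 0 ⇒ 0;  out=∅∪out(0)=∅
  fail(13) 'a': from fail(0)=0 chase 'a': 0 ⇒ 0;  out={2}∪out(0)={2}
  fail(2) 'cb': from fail(1)=0 chase 'b': 0 ⇒ 0;  out=∅∪out(0)=∅
  fail(8) 'da': from fail(7)=0 chase 'a': 0 ⇒ 13;  out=∅∪out(13)={2}
  fail(3) 'cbc': from fail(2)=0 chase 'c': 0 ⇒ 1;  out=∅∪out(1)=∅
  fail(9) 'dab': from fail(8)=13 chase 'b': 13→0 ⇒ 0;  out=∅∪out(0)=∅
  fail(4) 'cbcc': from fail(3)=1 chase 'c': 1→0 ⇒ 1;  out=∅∪out(1)=∅
  fail(10) 'dabb': from fail(9)=0 chase 'b': 0 ⇒ 0;  out=∅∪out(0)=∅
  fail(5) 'cbccd': from fail(4)=1 chase 'd': 1→0 ⇒ 7;  out=∅∪out(7)=∅
  fail(11) 'dabbc': from fail(10)=0 chase 'c': 0 ⇒ 1;  out=∅∪out(1)=∅
  fail(6) 'cbccdc': from fail(5)=7 chase 'c': 7→0 ⇒ 1;  out={0}∪out(1)={0}
  fail(12) 'dabbca': from fail(11)=1 chase 'a': 1→0 ⇒ 13;  out={1}∪out(13)={1,2}

Run:
pos 0 'c': at 1
pos 1 'b': at 2
pos 2 'c': at 3
pos 3 'c': at 4
pos 4 'd': at 5
pos 5 'c': at 6  → match P0@[0:5]
pos 6 'b': at 2 (fail-walked)
pos 7 'd': at 7 (fail-walked)
pos 8 'a': at 8  → match P2@[8:8]
pos 9 'b': at 9
pos 10 'b': at 10
pos 11 'c': at 11
pos 12 'a': at 12  → match P1@[7:12],P2@[12:12]
pos 13 'c': at 1 (fail-walked)
pos 14 'b': at 2
pos 15 'c': at 3
pos 16 'c': at 4
pos 17 'd': at 5
pos 18 'c': at 6  → match P0@[13:18]
pos 19 'a': at 13 (fail-walked)  → match P2@[19:19]

Result: [[5,0],[8,2],[12,1],[12,2],[18,0],[19,2]]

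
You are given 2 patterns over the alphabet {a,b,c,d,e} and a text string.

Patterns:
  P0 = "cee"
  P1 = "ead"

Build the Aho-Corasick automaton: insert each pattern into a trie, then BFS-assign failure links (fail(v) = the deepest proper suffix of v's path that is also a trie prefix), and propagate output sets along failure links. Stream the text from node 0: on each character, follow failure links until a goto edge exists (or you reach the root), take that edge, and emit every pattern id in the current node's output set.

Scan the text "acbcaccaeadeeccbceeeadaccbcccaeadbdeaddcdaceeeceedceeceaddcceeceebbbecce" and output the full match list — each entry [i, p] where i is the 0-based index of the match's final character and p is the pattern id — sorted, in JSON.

Build automaton:
Trie (insert patterns):
  0='ε' goto c→1 e→4
  1='c' goto e→2
  2='ce' goto e→3
  3='cee' goto ·  [P0 ends]
  4='e' goto a→5
  5='ea' goto d→6
  6='ead' goto ·  [P1 ends]

Failure links (BFS by depth):
  n1('c'): parent n0 fail=0; on 'c' 0 → fail=0;  out ∅∪∅=∅
  n4('e'): parent n0 fail=0; on 'e' 0 → fail=0;  out ∅∪∅=∅
  n2('ce'): parent n1 fail=0; on 'e' 0 → fail=4;  out ∅∪∅=∅
  n5('ea'): parent n4 fail=0; on 'a' 0 → fail=0;  out ∅∪∅=∅
  n3('cee'): parent n2 fail=4; on 'e' 4→0 → fail=4;  out {0}∪∅={0}
  n6('ead'): parent n5 fail=0; on 'd' 0 → fail=0;  out {1}∪∅={1}

Run:
pos 0 'a': at 0
pos 1 'c': at 1
pos 2 'b': at 0 ·f
pos 3 'c': at 1
pos 4 'a': at 0 ·f
pos 5 'c': at 1
pos 6 'c': at 1 ·f
pos 7 'a': at 0 ·f
pos 8 'e': at 4
pos 9 'a': at 5
pos 10 'd': at 6  emit P1@[8:10]
pos 11 'e': at 4 ·f
pos 12 'e': at 4 ·f
pos 13 'c': at 1 ·f
pos 14 'c': at 1 ·f
pos 15 'b': at 0 ·f
pos 16 'c': at 1
pos 17 'e': at 2
pos 18 'e': at 3  emit P0@[16:18]
pos 19 'e': at 4 ·f
pos 20 'a': at 5
pos 21 'd': at 6  emit P1@[19:21]
pos 22 'a': at 0 ·f
pos 23 'c': at 1
pos 24 'c': at 1 ·f
pos 25 'b': at 0 ·f
pos 26 'c': at 1
pos 27 'c': at 1 ·f
pos 28 'c': at 1 ·f
pos 29 'a': at 0 ·f
pos 30 'e': at 4
pos 31 'a': at 5
pos 32 'd': at 6  emit P1@[30:32]
pos 33 'b': at 0 ·f
pos 34 'd': at 0
pos 35 'e': at 4
pos 36 'a': at 5
pos 37 'd': at 6  emit P1@[35:37]
pos 38 'd': at 0 ·f
pos 39 'c': at 1
pos 40 'd': at 0 ·f
pos 41 'a': at 0
pos 42 'c': at 1
pos 43 'e': at 2
pos 44 'e': at 3  emit P0@[42:44]
pos 45 'e': at 4 ·f
pos 46 'c': at 1 ·f
pos 47 'e': at 2
pos 48 'e': at 3  emit P0@[46:48]
pos 49 'd': at 0 ·f
pos 50 'c': at 1
pos 51 'e': at 2
pos 52 'e': at 3  emit P0@[50:52]
pos 53 'c': at 1 ·f
pos 54 'e': at 2
pos 55 'a': at 5 ·f
pos 56 'd': at 6  emit P1@[54:56]
pos 57 'd': at 0 ·f
pos 58 'c': at 1
pos 59 'c': at 1 ·f
pos 60 'e': at 2
pos 61 'e': at 3  emit P0@[59:61]
pos 62 'c': at 1 ·f
pos 63 'e': at 2
pos 64 'e': at 3  emit P0@[62:64]
pos 65 'b': at 0 ·f
pos 66 'b': at 0
pos 67 'b': at 0
pos 68 'e': at 4
pos 69 'c': at 1 ·f
pos 70 'c': at 1 ·f
pos 71 'e': at 2

Result: [[10,1],[18,0],[21,1],[32,1],[37,1],[44,0],[48,0],[52,0],[56,1],[61,0],[64,0]]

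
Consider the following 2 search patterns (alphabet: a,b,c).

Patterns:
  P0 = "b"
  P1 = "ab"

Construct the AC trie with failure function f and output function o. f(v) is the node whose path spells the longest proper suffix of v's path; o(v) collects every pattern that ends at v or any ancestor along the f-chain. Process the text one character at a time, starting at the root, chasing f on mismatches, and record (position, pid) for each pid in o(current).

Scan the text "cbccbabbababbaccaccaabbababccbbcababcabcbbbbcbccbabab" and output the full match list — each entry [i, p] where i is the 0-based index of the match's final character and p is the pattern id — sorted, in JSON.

Build:
Trie (insert patterns):
  n0 'ε': a→2 b→1
  n1 'b': ·  [P0 ends]
  n2 'a': b→3
  n3 'ab': ·  [P1 ends]

BFS fail/out derivation:
  n1('b'): parent n0 fail=0; on 'b' 0 → fail=0;  out {0}∪∅={0}
  n2('a'): parent n0 fail=0; on 'a' 0 → fail=0;  out ∅∪∅=∅
  n3('ab'): parent n2 fail=0; on 'b' 0 → fail=1;  out {1}∪{0}={0,1}

Run:
pos 0 'c': at 0
pos 1 'b': at 1  → match P0@[1:1]
pos 2 'c': at 0 (fail-walked)
pos 3 'c': at 0
pos 4 'b': at 1  → match P0@[4:4]
pos 5 'a': at 2 (fail-walked)
pos 6 'b': at 3  → match P0@[6:6],P1@[5:6]
pos 7 'b': at 1 (fail-walked)  → match P0@[7:7]
pos 8 'a': at 2 (fail-walked)
pos 9 'b': at 3  → match P0@[9:9],P1@[8:9]
pos 10 'a': at 2 (fail-walked)
pos 11 'b': at 3  → match P0@[11:11],P1@[10:11]
pos 12 'b': at 1 (fail-walked)  → match P0@[12:12]
pos 13 'a': at 2 (fail-walked)
pos 14 'c': at 0 (fail-walked)
pos 15 'c': at 0
pos 16 'a': at 2
pos 17 'c': at 0 (fail-walked)
pos 18 'c': at 0
pos 19 'a': at 2
pos 20 'a': at 2 (fail-walked)
pos 21 'b': at 3  → match P0@[21:21],P1@[20:21]
pos 22 'b': at 1 (fail-walked)  → match P0@[22:22]
pos 23 'a': at 2 (fail-walked)
pos 24 'b': at 3  → match P0@[24:24],P1@[23:24]
pos 25 'a': at 2 (fail-walked)
pos 26 'b': at 3  → match P0@[26:26],P1@[25:26]
pos 27 'c': at 0 (fail-walked)
pos 28 'c': at 0
pos 29 'b': at 1  → match P0@[29:29]
pos 30 'b': at 1 (fail-walked)  → match P0@[30:30]
pos 31 'c': at 0 (fail-walked)
pos 32 'a': at 2
pos 33 'b': at 3  → match P0@[33:33],P1@[32:33]
pos 34 'a': at 2 (fail-walked)
pos 35 'b': at 3  → match P0@[35:35],P1@[34:35]
pos 36 'c': at 0 (fail-walked)
pos 37 'a': at 2
pos 38 'b': at 3  → match P0@[38:38],P1@[37:38]
pos 39 'c': at 0 (fail-walked)
pos 40 'b': at 1  → match P0@[40:40]
pos 41 'b': at 1 (fail-walked)  → match P0@[41:41]
pos 42 'b': at 1 (fail-walked)  → match P0@[42:42]
pos 43 'b': at 1 (fail-walked)  → match P0@[43:43]
pos 44 'c': at 0 (fail-walked)
pos 45 'b': at 1  → match P0@[45:45]
pos 46 'c': at 0 (fail-walked)
pos 47 'c': at 0
pos 48 'b': at 1  → match P0@[48:48]
pos 49 'a': at 2 (fail-walked)
pos 50 'b': at 3  → match P0@[50:50],P1@[49:50]
pos 51 'a': at 2 (fail-walked)
pos 52 'b': at 3  → match P0@[52:52],P1@[51:52]

Matches: [[1,0],[4,0],[6,0],[6,1],[7,0],[9,0],[9,1],[11,0],[11,1],[12,0],[21,0],[21,1],[22,0],[24,0],[24,1],[26,0],[26,1],[29,0],[30,0],[33,0],[33,1],[35,0],[35,1],[38,0],[38,1],[40,0],[41,0],[42,0],[43,0],[45,0],[48,0],[50,0],[50,1],[52,0],[52,1]]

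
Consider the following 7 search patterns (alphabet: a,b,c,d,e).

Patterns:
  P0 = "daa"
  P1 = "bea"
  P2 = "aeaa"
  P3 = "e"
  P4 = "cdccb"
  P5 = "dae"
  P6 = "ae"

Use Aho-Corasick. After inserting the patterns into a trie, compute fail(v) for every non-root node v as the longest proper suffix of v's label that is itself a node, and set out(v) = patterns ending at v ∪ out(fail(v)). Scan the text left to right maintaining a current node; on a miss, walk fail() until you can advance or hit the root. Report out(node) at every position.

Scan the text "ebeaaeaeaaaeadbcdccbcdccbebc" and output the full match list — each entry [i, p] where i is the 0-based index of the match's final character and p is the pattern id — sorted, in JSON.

Construct AC machine:
Trie nodes:
  0='ε' goto a→7 b→4 c→12 d→1 e→11
  1='d' goto a→2
  2='da' goto a→3 e→17
  3='daa' goto ·  ←P0
  4='b' goto e→5
  5='be' goto a→6
  6='bea' goto ·  ←P1
  7='a' goto e→8
  8='ae' goto a→9  ←P6
  9='aea' goto a→10
  10='aeaa' goto ·  ←P2
  11='e' goto ·  ←P3
  12='c' goto d→13
  13='cd' goto c→14
  14='cdc' goto c→15
  15='cdcc' goto b→16
  16='cdccb' goto ·  ←P4
  17='dae' goto ·  ←P5

Failure links (BFS by depth):
  fail(1) 'd': from fail(0)=0 chase 'd': 0 ⇒ 0;  out=∅∪out(0)=∅
  fail(4) 'b': from fail(0)=0 chase 'b': 0 ⇒ 0;  out=∅∪out(0)=∅
  fail(7) 'a': from fail(0)=0 chase 'a': 0 ⇒ 0;  out=∅∪out(0)=∅
  fail(11) 'e': from fail(0)=0 chase 'e': 0 ⇒ 0;  out={3}∪out(0)={3}
  fail(12) 'c': from fail(0)=0 chase 'c': 0 ⇒ 0;  out=∅∪out(0)=∅
  fail(2) 'da': from fail(1)=0 chase 'a': 0 ⇒ 7;  out=∅∪out(7)=∅
  fail(5) 'be': from fail(4)=0 chase 'e': 0 ⇒ 11;  out=∅∪out(11)={3}
  fail(8) 'ae': from fail(7)=0 chase 'e': 0 ⇒ 11;  out={6}∪out(11)={3,6}
  fail(13) 'cd': from fail(12)=0 chase 'd': 0 ⇒ 1;  out=∅∪out(1)=∅
  fail(3) 'daa': from fail(2)=7 chase 'a': 7→0 ⇒ 7;  out={0}∪out(7)={0}
  fail(6) 'bea': from fail(5)=11 chase 'a': 11→0 ⇒ 7;  out={1}∪out(7)={1}
  fail(9) 'aea': from fail(8)=11 chase 'a': 11→0 ⇒ 7;  out=∅∪out(7)=∅
  fail(14) 'cdc': from fail(13)=1 chase 'c': 1→0 ⇒ 12;  out=∅∪out(12)=∅
  fail(17) 'dae': from fail(2)=7 chase 'e': 7 ⇒ 8;  out={5}∪out(8)={3,5,6}
  fail(10) 'aeaa': from fail(9)=7 chase 'a': 7→0 ⇒ 7;  out={2}∪out(7)={2}
  fail(15) 'cdcc': from fail(14)=12 chase 'c': 12→0 ⇒ 12;  out=∅∪out(12)=∅
  fail(16) 'cdccb': from fail(15)=12 chase 'b': 12→0 ⇒ 4;  out={4}∪out(4)={4}

Text stream:
pos 0 'e': at 11  ** P3@[0:0]
pos 1 'b': at 4 (fail-walked)
pos 2 'e': at 5  ** P3@[2:2]
pos 3 'a': at 6  ** P1@[1:3]
pos 4 'a': at 7 (fail-walked)
pos 5 'e': at 8  ** P3@[5:5],P6@[4:5]
pos 6 'a': at 9
pos 7 'e': at 8 (fail-walked)  ** P3@[7:7],P6@[6:7]
pos 8 'a': at 9
pos 9 'a': at 10  ** P2@[6:9]
pos 10 'a': at 7 (fail-walked)
pos 11 'e': at 8  ** P3@[11:11],P6@[10:11]
pos 12 'a': at 9
pos 13 'd': at 1 (fail-walked)
pos 14 'b': at 4 (fail-walked)
pos 15 'c': at 12 (fail-walked)
pos 16 'd': at 13
pos 17 'c': at 14
pos 18 'c': at 15
pos 19 'b': at 16  ** P4@[15:19]
pos 20 'c': at 12 (fail-walked)
pos 21 'd': at 13
pos 22 'c': at 14
pos 23 'c': at 15
pos 24 'b': at 16  ** P4@[20:24]
pos 25 'e': at 5 (fail-walked)  ** P3@[25:25]
pos 26 'b': at 4 (fail-walked)
pos 27 'c': at 12 (fail-walked)

Matches: [[0,3],[2,3],[3,1],[5,3],[5,6],[7,3],[7,6],[9,2],[11,3],[11,6],[19,4],[24,4],[25,3]]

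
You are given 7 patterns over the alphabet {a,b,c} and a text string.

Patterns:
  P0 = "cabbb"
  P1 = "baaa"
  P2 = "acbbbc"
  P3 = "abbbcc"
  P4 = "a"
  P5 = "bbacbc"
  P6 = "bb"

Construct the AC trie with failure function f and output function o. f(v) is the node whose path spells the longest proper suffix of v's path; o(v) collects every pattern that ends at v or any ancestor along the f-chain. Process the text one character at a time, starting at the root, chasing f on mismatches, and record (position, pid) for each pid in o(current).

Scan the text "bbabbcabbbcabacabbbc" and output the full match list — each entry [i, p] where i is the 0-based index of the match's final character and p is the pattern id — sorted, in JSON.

Construct AC machine:
Trie (insert patterns):
  0='ε' goto a→10 b→6 c→1
  1='c' goto a→2
  2='ca' goto b→3
  3='cab' goto b→4
  4='cabb' goto b→5
  5='cabbb' goto ·  [P0 ends]
  6='b' goto a→7 b→21
  7='ba' goto a→8
  8='baa' goto a→9
  9='baaa' goto ·  [P1 ends]
  10='a' goto b→16 c→11  [P4 ends]
  11='ac' goto b→12
  12='acb' goto b→13
  13='acbb' goto b→14
  14='acbbb' goto c→15
  15='acbbbc' goto ·  [P2 ends]
  16='ab' goto b→17
  17='abb' goto b→18
  18='abbb' goto c→19
  19='abbbc' goto c→20
  20='abbbcc' goto ·  [P3 ends]
  21='bb' goto a→22  [P6 ends]
  22='bba' goto c→23
  23='bbac' goto b→24
  24='bbacb' goto c→25
  25='bbacbc' goto ·  [P5 ends]

Failure links (BFS by depth):
  fail(1) 'c': from fail(0)=0 chase 'c': 0 ⇒ 0;  out=∅∪out(0)=∅
  fail(6) 'b': from fail(0)=0 chase 'b': 0 ⇒ 0;  out=∅∪out(0)=∅
  fail(10) 'a': from fail(0)=0 chase 'a': 0 ⇒ 0;  out={4}∪out(0)={4}
  fail(2) 'ca': from fail(1)=0 chase 'a': 0 ⇒ 10;  out=∅∪out(10)={4}
  fail(7) 'ba': from fail(6)=0 chase 'a': 0 ⇒ 10;  out=∅∪out(10)={4}
  fail(11) 'ac': from fail(10)=0 chase 'c': 0 ⇒ 1;  out=∅∪out(1)=∅
  fail(16) 'ab': from fail(10)=0 chase 'b': 0 ⇒ 6;  out=∅∪out(6)=∅
  fail(21) 'bb': from fail(6)=0 chase 'b': 0 ⇒ 6;  out={6}∪out(6)={6}
  fail(3) 'cab': from fail(2)=10 chase 'b': 10 ⇒ 16;  out=∅∪out(16)=∅
  fail(8) 'baa': from fail(7)=10 chase 'a': 10→0 ⇒ 10;  out=∅∪out(10)={4}
  fail(12) 'acb': from fail(11)=1 chase 'b': 1→0 ⇒ 6;  out=∅∪out(6)=∅
  fail(17) 'abb': from fail(16)=6 chase 'b': 6 ⇒ 21;  out=∅∪out(21)={6}
  fail(22) 'bba': from fail(21)=6 chase 'a': 6 ⇒ 7;  out=∅∪out(7)={4}
  fail(4) 'cabb': from fail(3)=16 chase 'b': 16 ⇒ 17;  out=∅∪out(17)={6}
  fail(9) 'baaa': from fail(8)=10 chase 'a': 10→0 ⇒ 10;  out={1}∪out(10)={1,4}
  fail(13) 'acbb': from fail(12)=6 chase 'b': 6 ⇒ 21;  out=∅∪out(21)={6}
  fail(18) 'abbb': from fail(17)=21 chase 'b': 21→6 ⇒ 21;  out=∅∪out(21)={6}
  fail(23) 'bbac': from fail(22)=7 chase 'c': 7→10 ⇒ 11;  out=∅∪out(11)=∅
  fail(5) 'cabbb': from fail(4)=17 chase 'b': 17 ⇒ 18;  out={0}∪out(18)={0,6}
  fail(14) 'acbbb': from fail(13)=21 chase 'b': 21→6 ⇒ 21;  out=∅∪out(21)={6}
  fail(19) 'abbbc': from fail(18)=21 chase 'c': 21→6→0 ⇒ 1;  out=∅∪out(1)=∅
  fail(24) 'bbacb': from fail(23)=11 chase 'b': 11 ⇒ 12;  out=∅∪out(12)=∅
  fail(15) 'acbbbc': from fail(14)=21 chase 'c': 21→6→0 ⇒ 1;  out={2}∪out(1)={2}
  fail(20) 'abbbcc': from fail(19)=1 chase 'c': 1→0 ⇒ 1;  out={3}∪out(1)={3}
  fail(25) 'bbacbc': from fail(24)=12 chase 'c': 12→6→0 ⇒ 1;  out={5}∪out(1)={5}

Text stream:
[0] read 'b'  n0⇒n6
[1] read 'b'  n6⇒n21  → match P6@[0:1]
[2] read 'a'  n21⇒n22  → match P4@[2:2]
[3] read 'b'  n22⇒n16 ·f
[4] read 'b'  n16⇒n17  → match P6@[3:4]
[5] read 'c'  n17⇒n1 ·f
[6] read 'a'  n1⇒n2  → match P4@[6:6]
[7] read 'b'  n2⇒n3
[8] read 'b'  n3⇒n4  → match P6@[7:8]
[9] read 'b'  n4⇒n5  → match P0@[5:9],P6@[8:9]
[10] read 'c'  n5⇒n19 ·f
[11] read 'a'  n19⇒n2 ·f  → match P4@[11:11]
[12] read 'b'  n2⇒n3
[13] read 'a'  n3⇒n7 ·f  → match P4@[13:13]
[14] read 'c'  n7⇒n11 ·f
[15] read 'a'  n11⇒n2 ·f  → match P4@[15:15]
[16] read 'b'  n2⇒n3
[17] read 'b'  n3⇒n4  → match P6@[16:17]
[18] read 'b'  n4⇒n5  → match P0@[14:18],P6@[17:18]
[19] read 'c'  n5⇒n19 ·f

Result: [[1,6],[2,4],[4,6],[6,4],[8,6],[9,0],[9,6],[11,4],[13,4],[15,4],[17,6],[18,0],[18,6]]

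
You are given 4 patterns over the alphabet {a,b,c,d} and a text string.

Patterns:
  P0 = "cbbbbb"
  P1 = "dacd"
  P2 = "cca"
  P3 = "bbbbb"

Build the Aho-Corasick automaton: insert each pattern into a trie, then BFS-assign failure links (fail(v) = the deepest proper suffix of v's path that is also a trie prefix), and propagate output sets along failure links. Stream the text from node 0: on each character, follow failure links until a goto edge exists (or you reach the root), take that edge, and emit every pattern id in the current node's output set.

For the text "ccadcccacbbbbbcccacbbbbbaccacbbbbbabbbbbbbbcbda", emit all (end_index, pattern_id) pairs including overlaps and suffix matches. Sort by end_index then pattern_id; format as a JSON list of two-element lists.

Construct AC machine:
Trie (insert patterns):
  0='ε' goto b→13 c→1 d→7
  1='c' goto b→2 c→11
  2='cb' goto b→3
  3='cbb' goto b→4
  4='cbbb' goto b→5
  5='cbbbb' goto b→6
  6='cbbbbb' goto ·  ←P0
  7='d' goto a→8
  8='da' goto c→9
  9='dac' goto d→10
  10='dacd' goto ·  ←P1
  11='cc' goto a→12
  12='cca' goto ·  ←P2
  13='b' goto b→14
  14='bb' goto b→15
  15='bbb' goto b→16
  16='bbbb' goto b→17
  17='bbbbb' goto ·  ←P3

Failure links (BFS by depth):
  fail(1) 'c': from fail(0)=0 chase 'c': 0 ⇒ 0;  out=∅∪out(0)=∅
  fail(7) 'd': from fail(0)=0 chase 'd': 0 ⇒ 0;  out=∅∪out(0)=∅
  fail(13) 'b': from fail(0)=0 chase 'b': 0 ⇒ 0;  out=∅∪out(0)=∅
  fail(2) 'cb': from fail(1)=0 chase 'b': 0 ⇒ 13;  out=∅∪out(13)=∅
  fail(8) 'da': from fail(7)=0 chase 'a': 0 ⇒ 0;  out=∅∪out(0)=∅
  fail(11) 'cc': from fail(1)=0 chase 'c': 0 ⇒ 1;  out=∅∪out(1)=∅
  fail(14) 'bb': from fail(13)=0 chase 'b': 0 ⇒ 13;  out=∅∪out(13)=∅
  fail(3) 'cbb': from fail(2)=13 chase 'b': 13 ⇒ 14;  out=∅∪out(14)=∅
  fail(9) 'dac': from fail(8)=0 chase 'c': 0 ⇒ 1;  out=∅∪out(1)=∅
  fail(12) 'cca': from fail(11)=1 chase 'a': 1→0 ⇒ 0;  out={2}∪out(0)={2}
  fail(15) 'bbb': from fail(14)=13 chase 'b': 13 ⇒ 14;  out=∅∪out(14)=∅
  fail(4) 'cbbb': from fail(3)=14 chase 'b': 14 ⇒ 15;  out=∅∪out(15)=∅
  fail(10) 'dacd': from fail(9)=1 chase 'd': 1→0 ⇒ 7;  out={1}∪out(7)={1}
  fail(16) 'bbbb': from fail(15)=14 chase 'b': 14 ⇒ 15;  out=∅∪out(15)=∅
  fail(5) 'cbbbb': from fail(4)=15 chase 'b': 15 ⇒ 16;  out=∅∪out(16)=∅
  fail(17) 'bbbbb': from fail(16)=15 chase 'b': 15 ⇒ 16;  out={3}∪out(16)={3}
  fail(6) 'cbbbbb': from fail(5)=16 chase 'b': 16 ⇒ 17;  out={0}∪out(17)={0,3}

Scan:
i=0 'c': node 0→1
i=1 'c': node 1→11
i=2 'a': node 11→12  ** P2@[0:2]
i=3 'd': node 12→7 (fail-walked)
i=4 'c': node 7→1 (fail-walked)
i=5 'c': node 1→11
i=6 'c': node 11→11 (fail-walked)
i=7 'a': node 11→12  ** P2@[5:7]
i=8 'c': node 12→1 (fail-walked)
i=9 'b': node 1→2
i=10 'b': node 2→3
i=11 'b': node 3→4
i=12 'b': node 4→5
i=13 'b': node 5→6  ** P0@[8:13],P3@[9:13]
i=14 'c': node 6→1 (fail-walked)
i=15 'c': node 1→11
i=16 'c': node 11→11 (fail-walked)
i=17 'a': node 11→12  ** P2@[15:17]
i=18 'c': node 12→1 (fail-walked)
i=19 'b': node 1→2
i=20 'b': node 2→3
i=21 'b': node 3→4
i=22 'b': node 4→5
i=23 'b': node 5→6  ** P0@[18:23],P3@[19:23]
i=24 'a': node 6→0 (fail-walked)
i=25 'c': node 0→1
i=26 'c': node 1→11
i=27 'a': node 11→12  ** P2@[25:27]
i=28 'c': node 12→1 (fail-walked)
i=29 'b': node 1→2
i=30 'b': node 2→3
i=31 'b': node 3→4
i=32 'b': node 4→5
i=33 'b': node 5→6  ** P0@[28:33],P3@[29:33]
i=34 'a': node 6→0 (fail-walked)
i=35 'b': node 0→13
i=36 'b': node 13→14
i=37 'b': node 14→15
i=38 'b': node 15→16
i=39 'b': node 16→17  ** P3@[35:39]
i=40 'b': node 17→17 (fail-walked)  ** P3@[36:40]
i=41 'b': node 17→17 (fail-walked)  ** P3@[37:41]
i=42 'b': node 17→17 (fail-walked)  ** P3@[38:42]
i=43 'c': node 17→1 (fail-walked)
i=44 'b': node 1→2
i=45 'd': node 2→7 (fail-walked)
i=46 'a': node 7→8

All matches (sorted): [[2,2],[7,2],[13,0],[13,3],[17,2],[23,0],[23,3],[27,2],[33,0],[33,3],[39,3],[40,3],[41,3],[42,3]]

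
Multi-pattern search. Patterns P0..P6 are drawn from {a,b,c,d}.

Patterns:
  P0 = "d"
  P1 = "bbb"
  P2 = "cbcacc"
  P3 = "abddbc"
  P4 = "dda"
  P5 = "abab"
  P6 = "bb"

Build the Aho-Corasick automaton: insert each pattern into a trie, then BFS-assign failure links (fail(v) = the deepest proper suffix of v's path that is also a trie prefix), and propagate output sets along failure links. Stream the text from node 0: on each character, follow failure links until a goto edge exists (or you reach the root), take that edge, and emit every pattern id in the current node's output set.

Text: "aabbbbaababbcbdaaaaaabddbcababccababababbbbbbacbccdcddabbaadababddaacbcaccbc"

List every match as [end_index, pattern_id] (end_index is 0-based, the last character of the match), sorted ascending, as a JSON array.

Construct AC machine:
Trie nodes:
  n0 'ε': a→11 b→2 c→5 d→1
  n1 'd': d→17  ←P0
  n2 'b': b→3
  n3 'bb': b→4  ←P6
  n4 'bbb': ·  ←P1
  n5 'c': b→6
  n6 'cb': c→7
  n7 'cbc': a→8
  n8 'cbca': c→9
  n9 'cbcac': c→10
  n10 'cbcacc': ·  ←P2
  n11 'a': b→12
  n12 'ab': a→19 d→13
  n13 'abd': d→14
  n14 'abdd': b→15
  n15 'abddb': c→16
  n16 'abddbc': ·  ←P3
  n17 'dd': a→18
  n18 'dda': ·  ←P4
  n19 'aba': b→20
  n20 'abab': ·  ←P5

Failure links (BFS by depth):
  n1('d'): parent n0 fail=0; on 'd' 0 → fail=0;  out {0}∪∅={0}
  n2('b'): parent n0 fail=0; on 'b' 0 → fail=0;  out ∅∪∅=∅
  n5('c'): parent n0 fail=0; on 'c' 0 → fail=0;  out ∅∪∅=∅
  n11('a'): parent n0 fail=0; on 'a' 0 → fail=0;  out ∅∪∅=∅
  n3('bb'): parent n2 fail=0; on 'b' 0 → fail=2;  out {6}∪∅={6}
  n6('cb'): parent n5 fail=0; on 'b' 0 → fail=2;  out ∅∪∅=∅
  n12('ab'): parent n11 fail=0; on 'b' 0 → fail=2;  out ∅∪∅=∅
  n17('dd'): parent n1 fail=0; on 'd' 0 → fail=1;  out ∅∪{0}={0}
  n4('bbb'): parent n3 fail=2; on 'b' 2 → fail=3;  out {1}∪{6}={1,6}
  n7('cbc'): parent n6 fail=2; on 'c' 2→0 → fail=5;  out ∅∪∅=∅
  n13('abd'): parent n12 fail=2; on 'd' 2→0 → fail=1;  out ∅∪{0}={0}
  n18('dda'): parent n17 fail=1; on 'a' 1→0 → fail=11;  out {4}∪∅={4}
  n19('aba'): parent n12 fail=2; on 'a' 2→0 → fail=11;  out ∅∪∅=∅
  n8('cbca'): parent n7 fail=5; on 'a' 5→0 → fail=11;  out ∅∪∅=∅
  n14('abdd'): parent n13 fail=1; on 'd' 1 → fail=17;  out ∅∪{0}={0}
  n20('abab'): parent n19 fail=11; on 'b' 11 → fail=12;  out {5}∪∅={5}
  n9('cbcac'): parent n8 fail=11; on 'c' 11→0 → fail=5;  out ∅∪∅=∅
  n15('abddb'): parent n14 fail=17; on 'b' 17→1→0 → fail=2;  out ∅∪∅=∅
  n10('cbcacc'): parent n9 fail=5; on 'c' 5→0 → fail=5;  out {2}∪∅={2}
  n16('abddbc'): parent n15 fail=2; on 'c' 2→0 → fail=5;  out {3}∪∅={3}

Scan:
[0] read 'a'  n0⇒n11
[1] read 'a'  n11⇒n11 (fail-walked)
[2] read 'b'  n11⇒n12
[3] read 'b'  n12⇒n3 (fail-walked)  ** P6@[2:3]
[4] read 'b'  n3⇒n4  ** P1@[2:4],P6@[3:4]
[5] read 'b'  n4⇒n4 (fail-walked)  ** P1@[3:5],P6@[4:5]
[6] read 'a'  n4⇒n11 (fail-walked)
[7] read 'a'  n11⇒n11 (fail-walked)
[8] read 'b'  n11⇒n12
[9] read 'a'  n12⇒n19
[10] read 'b'  n19⇒n20  ** P5@[7:10]
[11] read 'b'  n20⇒n3 (fail-walked)  ** P6@[10:11]
[12] read 'c'  n3⇒n5 (fail-walked)
[13] read 'b'  n5⇒n6
[14] read 'd'  n6⇒n1 (fail-walked)  ** P0@[14:14]
[15] read 'a'  n1⇒n11 (fail-walked)
[16] read 'a'  n11⇒n11 (fail-walked)
[17] read 'a'  n11⇒n11 (fail-walked)
[18] read 'a'  n11⇒n11 (fail-walked)
[19] read 'a'  n11⇒n11 (fail-walked)
[20] read 'a'  n11⇒n11 (fail-walked)
[21] read 'b'  n11⇒n12
[22] read 'd'  n12⇒n13  ** P0@[22:22]
[23] read 'd'  n13⇒n14  ** P0@[23:23]
[24] read 'b'  n14⇒n15
[25] read 'c'  n15⇒n16  ** P3@[20:25]
[26] read 'a'  n16⇒n11 (fail-walked)
[27] read 'b'  n11⇒n12
[28] read 'a'  n12⇒n19
[29] read 'b'  n19⇒n20  ** P5@[26:29]
[30] read 'c'  n20⇒n5 (fail-walked)
[31] read 'c'  n5⇒n5 (fail-walked)
[32] read 'a'  n5⇒n11 (fail-walked)
[33] read 'b'  n11⇒n12
[34] read 'a'  n12⇒n19
[35] read 'b'  n19⇒n20  ** P5@[32:35]
[36] read 'a'  n20⇒n19 (fail-walked)
[37] read 'b'  n19⇒n20  ** P5@[34:37]
[38] read 'a'  n20⇒n19 (fail-walked)
[39] read 'b'  n19⇒n20  ** P5@[36:39]
[40] read 'b'  n20⇒n3 (fail-walked)  ** P6@[39:40]
[41] read 'b'  n3⇒n4  ** P1@[39:41],P6@[40:41]
[42] read 'b'  n4⇒n4 (fail-walked)  ** P1@[40:42],P6@[41:42]
[43] read 'b'  n4⇒n4 (fail-walked)  ** P1@[41:43],P6@[42:43]
[44] read 'b'  n4⇒n4 (fail-walked)  ** P1@[42:44],P6@[43:44]
[45] read 'a'  n4⇒n11 (fail-walked)
[46] read 'c'  n11⇒n5 (fail-walked)
[47] read 'b'  n5⇒n6
[48] read 'c'  n6⇒n7
[49] read 'c'  n7⇒n5 (fail-walked)
[50] read 'd'  n5⇒n1 (fail-walked)  ** P0@[50:50]
[51] read 'c'  n1⇒n5 (fail-walked)
[52] read 'd'  n5⇒n1 (fail-walked)  ** P0@[52:52]
[53] read 'd'  n1⇒n17  ** P0@[53:53]
[54] read 'a'  n17⇒n18  ** P4@[52:54]
[55] read 'b'  n18⇒n12 (fail-walked)
[56] read 'b'  n12⇒n3 (fail-walked)  ** P6@[55:56]
[57] read 'a'  n3⇒n11 (fail-walked)
[58] read 'a'  n11⇒n11 (fail-walked)
[59] read 'd'  n11⇒n1 (fail-walked)  ** P0@[59:59]
[60] read 'a'  n1⇒n11 (fail-walked)
[61] read 'b'  n11⇒n12
[62] read 'a'  n12⇒n19
[63] read 'b'  n19⇒n20  ** P5@[60:63]
[64] read 'd'  n20⇒n13 (fail-walked)  ** P0@[64:64]
[65] read 'd'  n13⇒n14  ** P0@[65:65]
[66] read 'a'  n14⇒n18 (fail-walked)  ** P4@[64:66]
[67] read 'a'  n18⇒n11 (fail-walked)
[68] read 'c'  n11⇒n5 (fail-walked)
[69] read 'b'  n5⇒n6
[70] read 'c'  n6⇒n7
[71] read 'a'  n7⇒n8
[72] read 'c'  n8⇒n9
[73] read 'c'  n9⇒n10  ** P2@[68:73]
[74] read 'b'  n10⇒n6 (fail-walked)
[75] read 'c'  n6⇒n7

All matches (sorted): [[3,6],[4,1],[4,6],[5,1],[5,6],[10,5],[11,6],[14,0],[22,0],[23,0],[25,3],[29,5],[35,5],[37,5],[39,5],[40,6],[41,1],[41,6],[42,1],[42,6],[43,1],[43,6],[44,1],[44,6],[50,0],[52,0],[53,0],[54,4],[56,6],[59,0],[63,5],[64,0],[65,0],[66,4],[73,2]]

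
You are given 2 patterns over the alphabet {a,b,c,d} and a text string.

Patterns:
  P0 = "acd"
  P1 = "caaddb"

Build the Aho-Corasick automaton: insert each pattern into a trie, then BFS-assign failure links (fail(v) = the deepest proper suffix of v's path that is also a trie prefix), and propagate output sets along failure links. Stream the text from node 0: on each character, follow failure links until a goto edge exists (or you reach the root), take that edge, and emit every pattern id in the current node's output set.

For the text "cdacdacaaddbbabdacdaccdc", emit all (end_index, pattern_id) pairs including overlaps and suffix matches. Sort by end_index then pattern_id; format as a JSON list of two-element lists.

Construct AC machine:
Trie nodes:
  0='ε' goto a→1 c→4
  1='a' goto c→2
  2='ac' goto d→3
  3='acd' goto ·  ←P0
  4='c' goto a→5
  5='ca' goto a→6
  6='caa' goto d→7
  7='caad' goto d→8
  8='caadd' goto b→9
  9='caaddb' goto ·  ←P1

BFS fail/out derivation:
  fail(1) 'a': from fail(0)=0 chase 'a': 0 ⇒ 0;  out=∅∪out(0)=∅
  fail(4) 'c': from fail(0)=0 chase 'c': 0 ⇒ 0;  out=∅∪out(0)=∅
  fail(2) 'ac': from fail(1)=0 chase 'c': 0 ⇒ 4;  out=∅∪out(4)=∅
  fail(5) 'ca': from fail(4)=0 chase 'a': 0 ⇒ 1;  out=∅∪out(1)=∅
  fail(3) 'acd': from fail(2)=4 chase 'd': 4→0 ⇒ 0;  out={0}∪out(0)={0}
  fail(6) 'caa': from fail(5)=1 chase 'a': 1→0 ⇒ 1;  out=∅∪out(1)=∅
  fail(7) 'caad': from fail(6)=1 chase 'd': 1→0 ⇒ 0;  out=∅∪out(0)=∅
  fail(8) 'caadd': from fail(7)=0 chase 'd': 0 ⇒ 0;  out=∅∪out(0)=∅
  fail(9) 'caaddb': from fail(8)=0 chase 'b': 0 ⇒ 0;  out={1}∪out(0)={1}

Run:
[0] read 'c'  n0⇒n4
[1] read 'd'  n4⇒n0 (fail-walked)
[2] read 'a'  n0⇒n1
[3] read 'c'  n1⇒n2
[4] read 'd'  n2⇒n3  emit P0@[2:4]
[5] read 'a'  n3⇒n1 (fail-walked)
[6] read 'c'  n1⇒n2
[7] read 'a'  n2⇒n5 (fail-walked)
[8] read 'a'  n5⇒n6
[9] read 'd'  n6⇒n7
[10] read 'd'  n7⇒n8
[11] read 'b'  n8⇒n9  emit P1@[6:11]
[12] read 'b'  n9⇒n0 (fail-walked)
[13] read 'a'  n0⇒n1
[14] read 'b'  n1⇒n0 (fail-walked)
[15] read 'd'  n0⇒n0
[16] read 'a'  n0⇒n1
[17] read 'c'  n1⇒n2
[18] read 'd'  n2⇒n3  emit P0@[16:18]
[19] read 'a'  n3⇒n1 (fail-walked)
[20] read 'c'  n1⇒n2
[21] read 'c'  n2⇒n4 (fail-walked)
[22] read 'd'  n4⇒n0 (fail-walked)
[23] read 'c'  n0⇒n4

Result: [[4,0],[11,1],[18,0]]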